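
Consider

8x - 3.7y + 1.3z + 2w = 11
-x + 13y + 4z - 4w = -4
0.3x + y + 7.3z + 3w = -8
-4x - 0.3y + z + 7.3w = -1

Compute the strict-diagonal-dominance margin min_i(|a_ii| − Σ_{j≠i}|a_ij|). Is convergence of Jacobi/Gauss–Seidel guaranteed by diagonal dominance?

1

row 1: |8| − (3.7+1.3+2) = 1
row 2: |13| − (1+4+4) = 4
row 3: |7.3| − (0.3+1+3) = 3
row 4: |7.3| − (4+0.3+1) = 2
minimum over rows = 1 → strictly diagonally dominant (convergence guaranteed)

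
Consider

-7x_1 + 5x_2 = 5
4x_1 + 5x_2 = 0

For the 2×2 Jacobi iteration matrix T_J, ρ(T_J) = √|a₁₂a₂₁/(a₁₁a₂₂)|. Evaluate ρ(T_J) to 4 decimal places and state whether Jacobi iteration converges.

a₁₂a₂₁/(a₁₁a₂₂) = (5)·(4) / ((-7)·(5)) = -0.571429
ρ = √|-0.571429| = √0.571429 = 0.7559
ρ < 1, so Jacobi converges

0.7559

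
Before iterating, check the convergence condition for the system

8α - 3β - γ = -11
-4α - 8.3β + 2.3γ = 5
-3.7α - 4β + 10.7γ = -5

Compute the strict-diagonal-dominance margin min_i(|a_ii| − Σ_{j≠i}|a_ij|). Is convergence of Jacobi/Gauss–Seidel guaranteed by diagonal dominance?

2

row 1: |8| − (3+1) = 4
row 2: |-8.3| − (4+2.3) = 2
row 3: |10.7| − (3.7+4) = 3
minimum over rows = 2 → strictly diagonally dominant (convergence guaranteed)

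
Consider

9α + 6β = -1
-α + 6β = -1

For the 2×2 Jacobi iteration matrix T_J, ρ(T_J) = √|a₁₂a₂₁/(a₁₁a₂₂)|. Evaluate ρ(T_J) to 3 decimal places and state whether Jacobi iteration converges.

a₁₂a₂₁/(a₁₁a₂₂) = (6)·(-1) / ((9)·(6)) = -0.111111
ρ = √|-0.111111| = √0.111111 = 0.333
ρ < 1, so Jacobi converges

0.333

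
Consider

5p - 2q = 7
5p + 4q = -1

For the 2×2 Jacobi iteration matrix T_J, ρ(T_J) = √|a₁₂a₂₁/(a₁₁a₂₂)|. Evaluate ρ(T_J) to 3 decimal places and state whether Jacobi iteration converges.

0.707

a₁₂a₂₁/(a₁₁a₂₂) = (-2)·(5) / ((5)·(4)) = -0.500000
ρ = √|-0.500000| = √0.500000 = 0.707
ρ < 1, so Jacobi converges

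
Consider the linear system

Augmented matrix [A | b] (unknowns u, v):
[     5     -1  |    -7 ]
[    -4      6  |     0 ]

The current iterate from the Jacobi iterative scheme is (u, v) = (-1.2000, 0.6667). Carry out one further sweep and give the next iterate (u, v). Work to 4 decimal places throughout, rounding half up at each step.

(-1.2667, -0.8000)

One sweep:
  u = (-7 - (-1)·0.6667) / (5) = -1.2667
  v = (0 - (-4)·-1.2000) / (6) = -0.8000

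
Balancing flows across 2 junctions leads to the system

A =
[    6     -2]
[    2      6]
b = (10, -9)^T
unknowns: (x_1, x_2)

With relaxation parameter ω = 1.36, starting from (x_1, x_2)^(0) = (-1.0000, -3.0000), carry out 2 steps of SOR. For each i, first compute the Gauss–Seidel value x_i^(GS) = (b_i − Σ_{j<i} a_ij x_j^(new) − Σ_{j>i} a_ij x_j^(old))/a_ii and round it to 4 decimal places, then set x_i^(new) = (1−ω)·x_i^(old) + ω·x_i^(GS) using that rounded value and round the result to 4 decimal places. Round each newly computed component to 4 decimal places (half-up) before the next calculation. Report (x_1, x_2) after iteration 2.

Iteration 1:
  x_1: GS value = (10 - (-2)·-3.0000) / (6) = 0.6667;  x_1 ← (1−ω)·-1.0000 + ω·0.6667 = 1.2667
  x_2: GS value = (-9 - (2)·1.2667) / (6) = -1.9222;  x_2 ← (1−ω)·-3.0000 + ω·-1.9222 = -1.5342
Iteration 2:
  x_1: GS value = (10 - (-2)·-1.5342) / (6) = 1.1553;  x_1 ← (1−ω)·1.2667 + ω·1.1553 = 1.1152
  x_2: GS value = (-9 - (2)·1.1152) / (6) = -1.8717;  x_2 ← (1−ω)·-1.5342 + ω·-1.8717 = -1.9932

(1.1152, -1.9932)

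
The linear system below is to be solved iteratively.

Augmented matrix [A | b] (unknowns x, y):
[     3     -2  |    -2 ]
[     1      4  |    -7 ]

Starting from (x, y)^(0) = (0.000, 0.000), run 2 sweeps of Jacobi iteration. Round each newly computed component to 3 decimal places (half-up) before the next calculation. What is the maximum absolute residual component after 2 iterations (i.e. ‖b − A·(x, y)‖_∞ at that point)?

Iteration 1:
  x = (-2 - (-2)·0.000) / (3) = -0.667
  y = (-7 - (1)·0.000) / (4) = -1.750
Iteration 2:
  x = (-2 - (-2)·-1.750) / (3) = -1.833
  y = (-7 - (1)·-0.667) / (4) = -1.583
Residual b − A·x = (0.333, 1.165); ∞-norm = 1.165

1.165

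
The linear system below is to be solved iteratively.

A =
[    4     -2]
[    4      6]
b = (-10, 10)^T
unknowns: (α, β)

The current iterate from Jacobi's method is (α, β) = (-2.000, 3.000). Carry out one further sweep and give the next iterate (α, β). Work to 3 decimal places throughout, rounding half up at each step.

One sweep:
  α = (-10 - (-2)·3.000) / (4) = -1.000
  β = (10 - (4)·-2.000) / (6) = 3.000

(-1.000, 3.000)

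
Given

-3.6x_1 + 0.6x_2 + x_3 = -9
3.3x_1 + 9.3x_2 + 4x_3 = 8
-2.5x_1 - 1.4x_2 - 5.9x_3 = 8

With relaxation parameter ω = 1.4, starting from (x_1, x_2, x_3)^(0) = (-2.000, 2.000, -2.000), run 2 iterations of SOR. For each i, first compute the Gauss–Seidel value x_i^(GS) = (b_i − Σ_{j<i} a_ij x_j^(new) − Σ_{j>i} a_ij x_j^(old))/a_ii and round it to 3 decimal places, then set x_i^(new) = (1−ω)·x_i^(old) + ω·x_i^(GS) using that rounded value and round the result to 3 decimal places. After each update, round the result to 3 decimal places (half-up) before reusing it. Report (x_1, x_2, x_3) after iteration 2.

Iteration 1:
  x_1: GS value = (-9 - (0.6)·2.000 - (1)·-2.000) / (-3.6) = 2.278;  x_1 ← (1−ω)·-2.000 + ω·2.278 = 3.989
  x_2: GS value = (8 - (3.3)·3.989 - (4)·-2.000) / (9.3) = 0.305;  x_2 ← (1−ω)·2.000 + ω·0.305 = -0.373
  x_3: GS value = (8 - (-2.5)·3.989 - (-1.4)·-0.373) / (-5.9) = -2.958;  x_3 ← (1−ω)·-2.000 + ω·-2.958 = -3.341
Iteration 2:
  x_1: GS value = (-9 - (0.6)·-0.373 - (1)·-3.341) / (-3.6) = 1.510;  x_1 ← (1−ω)·3.989 + ω·1.510 = 0.518
  x_2: GS value = (8 - (3.3)·0.518 - (4)·-3.341) / (9.3) = 2.113;  x_2 ← (1−ω)·-0.373 + ω·2.113 = 3.107
  x_3: GS value = (8 - (-2.5)·0.518 - (-1.4)·3.107) / (-5.9) = -2.313;  x_3 ← (1−ω)·-3.341 + ω·-2.313 = -1.902

(0.518, 3.107, -1.902)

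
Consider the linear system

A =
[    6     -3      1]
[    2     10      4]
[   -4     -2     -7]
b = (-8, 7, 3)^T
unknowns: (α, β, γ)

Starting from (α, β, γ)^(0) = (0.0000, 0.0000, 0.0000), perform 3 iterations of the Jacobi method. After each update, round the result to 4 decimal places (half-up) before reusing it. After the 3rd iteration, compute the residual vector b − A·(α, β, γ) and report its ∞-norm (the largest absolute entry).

Iteration 1:
  α = (-8 - (-3)·0.0000 - (1)·0.0000) / (6) = -1.3333
  β = (7 - (2)·0.0000 - (4)·0.0000) / (10) = 0.7000
  γ = (3 - (-4)·0.0000 - (-2)·0.0000) / (-7) = -0.4286
Iteration 2:
  α = (-8 - (-3)·0.7000 - (1)·-0.4286) / (6) = -0.9119
  β = (7 - (2)·-1.3333 - (4)·-0.4286) / (10) = 1.1381
  γ = (3 - (-4)·-1.3333 - (-2)·0.7000) / (-7) = 0.1333
Iteration 3:
  α = (-8 - (-3)·1.1381 - (1)·0.1333) / (6) = -0.7865
  β = (7 - (2)·-0.9119 - (4)·0.1333) / (10) = 0.8291
  γ = (3 - (-4)·-0.9119 - (-2)·1.1381) / (-7) = -0.2327
Residual b − A·x = (-0.5610, 1.2128, -0.1167); ∞-norm = 1.2128

1.2128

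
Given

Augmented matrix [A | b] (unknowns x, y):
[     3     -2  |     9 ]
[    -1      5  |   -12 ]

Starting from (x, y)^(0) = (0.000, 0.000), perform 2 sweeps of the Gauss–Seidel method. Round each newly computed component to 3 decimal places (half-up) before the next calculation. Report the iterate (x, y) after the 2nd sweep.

(1.800, -2.040)

Iteration 1:
  x = (9 - (-2)·0.000) / (3) = 3.000
  y = (-12 - (-1)·3.000) / (5) = -1.800
Iteration 2:
  x = (9 - (-2)·-1.800) / (3) = 1.800
  y = (-12 - (-1)·1.800) / (5) = -2.040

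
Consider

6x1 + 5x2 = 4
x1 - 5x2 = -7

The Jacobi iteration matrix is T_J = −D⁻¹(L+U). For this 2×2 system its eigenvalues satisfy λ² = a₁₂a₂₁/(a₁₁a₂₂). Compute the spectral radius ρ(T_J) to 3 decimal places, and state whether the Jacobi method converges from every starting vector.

a₁₂a₂₁/(a₁₁a₂₂) = (5)·(1) / ((6)·(-5)) = -0.166667
ρ = √|-0.166667| = √0.166667 = 0.408
ρ < 1, so Jacobi converges

0.408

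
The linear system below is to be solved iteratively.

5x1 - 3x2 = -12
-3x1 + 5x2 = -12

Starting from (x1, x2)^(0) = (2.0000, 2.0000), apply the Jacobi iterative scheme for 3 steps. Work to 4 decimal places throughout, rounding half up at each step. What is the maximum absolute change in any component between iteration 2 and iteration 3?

1.1520

Iteration 1:
  x1 = (-12 - (-3)·2.0000) / (5) = -1.2000
  x2 = (-12 - (-3)·2.0000) / (5) = -1.2000
Iteration 2:
  x1 = (-12 - (-3)·-1.2000) / (5) = -3.1200
  x2 = (-12 - (-3)·-1.2000) / (5) = -3.1200
Iteration 3:
  x1 = (-12 - (-3)·-3.1200) / (5) = -4.2720
  x2 = (-12 - (-3)·-3.1200) / (5) = -4.2720
Change: (-1.1520, -1.1520) → max |·| = 1.1520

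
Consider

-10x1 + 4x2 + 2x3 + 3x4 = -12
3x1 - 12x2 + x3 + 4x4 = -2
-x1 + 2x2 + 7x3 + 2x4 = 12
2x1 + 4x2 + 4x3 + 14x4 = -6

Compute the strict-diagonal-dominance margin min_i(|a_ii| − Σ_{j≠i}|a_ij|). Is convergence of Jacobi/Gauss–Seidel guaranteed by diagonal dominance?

row 1: |-10| − (4+2+3) = 1
row 2: |-12| − (3+1+4) = 4
row 3: |7| − (1+2+2) = 2
row 4: |14| − (2+4+4) = 4
minimum over rows = 1 → strictly diagonally dominant (convergence guaranteed)

1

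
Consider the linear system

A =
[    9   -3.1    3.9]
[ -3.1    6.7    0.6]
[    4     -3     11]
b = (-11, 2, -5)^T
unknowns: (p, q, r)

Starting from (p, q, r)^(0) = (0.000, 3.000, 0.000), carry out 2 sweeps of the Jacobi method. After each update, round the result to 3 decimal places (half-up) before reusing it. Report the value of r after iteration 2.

-0.304

Iteration 1:
  p = (-11 - (-3.1)·3.000 - (3.9)·0.000) / (9) = -0.189
  q = (2 - (-3.1)·0.000 - (0.6)·0.000) / (6.7) = 0.299
  r = (-5 - (4)·0.000 - (-3)·3.000) / (11) = 0.364
Iteration 2:
  p = (-11 - (-3.1)·0.299 - (3.9)·0.364) / (9) = -1.277
  q = (2 - (-3.1)·-0.189 - (0.6)·0.364) / (6.7) = 0.178
  r = (-5 - (4)·-0.189 - (-3)·0.299) / (11) = -0.304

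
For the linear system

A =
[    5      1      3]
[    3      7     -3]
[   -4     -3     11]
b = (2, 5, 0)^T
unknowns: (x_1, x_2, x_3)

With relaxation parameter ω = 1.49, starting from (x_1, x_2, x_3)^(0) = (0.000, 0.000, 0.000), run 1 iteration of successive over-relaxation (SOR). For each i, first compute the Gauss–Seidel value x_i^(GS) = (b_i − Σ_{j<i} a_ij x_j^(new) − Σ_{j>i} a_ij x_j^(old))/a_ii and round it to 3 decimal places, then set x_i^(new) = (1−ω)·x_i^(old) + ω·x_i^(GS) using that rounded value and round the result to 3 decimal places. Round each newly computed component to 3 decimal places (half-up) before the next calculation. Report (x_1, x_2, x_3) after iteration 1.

(0.596, 0.684, 0.600)

Iteration 1:
  x_1: GS value = (2 - (1)·0.000 - (3)·0.000) / (5) = 0.400;  x_1 ← (1−ω)·0.000 + ω·0.400 = 0.596
  x_2: GS value = (5 - (3)·0.596 - (-3)·0.000) / (7) = 0.459;  x_2 ← (1−ω)·0.000 + ω·0.459 = 0.684
  x_3: GS value = (0 - (-4)·0.596 - (-3)·0.684) / (11) = 0.403;  x_3 ← (1−ω)·0.000 + ω·0.403 = 0.600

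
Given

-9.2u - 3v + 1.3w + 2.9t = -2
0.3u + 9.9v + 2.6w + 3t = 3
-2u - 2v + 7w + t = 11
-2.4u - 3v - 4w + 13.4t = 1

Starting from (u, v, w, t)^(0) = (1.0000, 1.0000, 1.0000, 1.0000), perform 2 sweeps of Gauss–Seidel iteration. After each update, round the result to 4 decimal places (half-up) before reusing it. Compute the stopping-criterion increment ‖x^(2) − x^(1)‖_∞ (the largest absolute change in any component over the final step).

0.3239

Iteration 1:
  u = (-2 - (-3)·1.0000 - (1.3)·1.0000 - (2.9)·1.0000) / (-9.2) = 0.3478
  v = (3 - (0.3)·0.3478 - (2.6)·1.0000 - (3)·1.0000) / (9.9) = -0.2732
  w = (11 - (-2)·0.3478 - (-2)·-0.2732 - (1)·1.0000) / (7) = 1.4499
  t = (1 - (-2.4)·0.3478 - (-3)·-0.2732 - (-4)·1.4499) / (13.4) = 0.5086
Iteration 2:
  u = (-2 - (-3)·-0.2732 - (1.3)·1.4499 - (2.9)·0.5086) / (-9.2) = 0.6717
  v = (3 - (0.3)·0.6717 - (2.6)·1.4499 - (3)·0.5086) / (9.9) = -0.2522
  w = (11 - (-2)·0.6717 - (-2)·-0.2522 - (1)·0.5086) / (7) = 1.6186
  t = (1 - (-2.4)·0.6717 - (-3)·-0.2522 - (-4)·1.6186) / (13.4) = 0.6216
Change: (0.3239, 0.0210, 0.1687, 0.1130) → max |·| = 0.3239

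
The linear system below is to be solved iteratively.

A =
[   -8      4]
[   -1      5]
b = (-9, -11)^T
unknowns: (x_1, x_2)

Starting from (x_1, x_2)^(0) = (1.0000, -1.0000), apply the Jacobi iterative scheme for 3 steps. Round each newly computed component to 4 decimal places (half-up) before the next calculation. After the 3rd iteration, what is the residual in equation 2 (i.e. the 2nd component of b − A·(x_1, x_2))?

-0.0375

Iteration 1:
  x_1 = (-9 - (4)·-1.0000) / (-8) = 0.6250
  x_2 = (-11 - (-1)·1.0000) / (5) = -2.0000
Iteration 2:
  x_1 = (-9 - (4)·-2.0000) / (-8) = 0.1250
  x_2 = (-11 - (-1)·0.6250) / (5) = -2.0750
Iteration 3:
  x_1 = (-9 - (4)·-2.0750) / (-8) = 0.0875
  x_2 = (-11 - (-1)·0.1250) / (5) = -2.1750
Residual b − A·x = (0.4000, -0.0375)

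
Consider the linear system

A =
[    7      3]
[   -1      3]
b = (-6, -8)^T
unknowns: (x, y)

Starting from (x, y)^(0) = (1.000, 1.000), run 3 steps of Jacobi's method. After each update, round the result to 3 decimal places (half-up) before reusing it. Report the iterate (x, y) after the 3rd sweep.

Iteration 1:
  x = (-6 - (3)·1.000) / (7) = -1.286
  y = (-8 - (-1)·1.000) / (3) = -2.333
Iteration 2:
  x = (-6 - (3)·-2.333) / (7) = 0.143
  y = (-8 - (-1)·-1.286) / (3) = -3.095
Iteration 3:
  x = (-6 - (3)·-3.095) / (7) = 0.469
  y = (-8 - (-1)·0.143) / (3) = -2.619

(0.469, -2.619)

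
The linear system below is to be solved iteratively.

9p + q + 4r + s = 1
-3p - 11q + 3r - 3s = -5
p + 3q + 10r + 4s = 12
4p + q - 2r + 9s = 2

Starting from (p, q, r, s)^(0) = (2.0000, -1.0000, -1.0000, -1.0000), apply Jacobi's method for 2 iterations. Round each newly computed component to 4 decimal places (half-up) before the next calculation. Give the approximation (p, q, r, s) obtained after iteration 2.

Iteration 1:
  p = (1 - (1)·-1.0000 - (4)·-1.0000 - (1)·-1.0000) / (9) = 0.7778
  q = (-5 - (-3)·2.0000 - (3)·-1.0000 - (-3)·-1.0000) / (-11) = -0.0909
  r = (12 - (1)·2.0000 - (3)·-1.0000 - (4)·-1.0000) / (10) = 1.7000
  s = (2 - (4)·2.0000 - (1)·-1.0000 - (-2)·-1.0000) / (9) = -0.7778
Iteration 2:
  p = (1 - (1)·-0.0909 - (4)·1.7000 - (1)·-0.7778) / (9) = -0.5479
  q = (-5 - (-3)·0.7778 - (3)·1.7000 - (-3)·-0.7778) / (-11) = 0.9182
  r = (12 - (1)·0.7778 - (3)·-0.0909 - (4)·-0.7778) / (10) = 1.4606
  s = (2 - (4)·0.7778 - (1)·-0.0909 - (-2)·1.7000) / (9) = 0.2644

(-0.5479, 0.9182, 1.4606, 0.2644)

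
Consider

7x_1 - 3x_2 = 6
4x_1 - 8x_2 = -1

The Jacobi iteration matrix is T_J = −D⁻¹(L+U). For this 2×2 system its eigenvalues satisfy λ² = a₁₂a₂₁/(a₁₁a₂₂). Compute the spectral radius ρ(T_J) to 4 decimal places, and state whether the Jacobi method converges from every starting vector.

a₁₂a₂₁/(a₁₁a₂₂) = (-3)·(4) / ((7)·(-8)) = 0.214286
ρ = √|0.214286| = √0.214286 = 0.4629
ρ < 1, so Jacobi converges

0.4629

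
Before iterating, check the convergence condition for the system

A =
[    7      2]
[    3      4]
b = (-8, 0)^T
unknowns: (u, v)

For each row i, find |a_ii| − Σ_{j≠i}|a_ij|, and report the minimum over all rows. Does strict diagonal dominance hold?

row 1: |7| − (2) = 5
row 2: |4| − (3) = 1
minimum over rows = 1 → strictly diagonally dominant (convergence guaranteed)

1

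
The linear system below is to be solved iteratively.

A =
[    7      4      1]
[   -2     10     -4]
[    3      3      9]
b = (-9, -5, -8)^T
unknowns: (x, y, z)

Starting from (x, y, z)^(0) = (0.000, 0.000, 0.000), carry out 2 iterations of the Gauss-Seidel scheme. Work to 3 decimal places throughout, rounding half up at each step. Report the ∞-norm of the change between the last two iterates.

Iteration 1:
  x = (-9 - (4)·0.000 - (1)·0.000) / (7) = -1.286
  y = (-5 - (-2)·-1.286 - (-4)·0.000) / (10) = -0.757
  z = (-8 - (3)·-1.286 - (3)·-0.757) / (9) = -0.208
Iteration 2:
  x = (-9 - (4)·-0.757 - (1)·-0.208) / (7) = -0.823
  y = (-5 - (-2)·-0.823 - (-4)·-0.208) / (10) = -0.748
  z = (-8 - (3)·-0.823 - (3)·-0.748) / (9) = -0.365
Change: (0.463, 0.009, -0.157) → max |·| = 0.463

0.463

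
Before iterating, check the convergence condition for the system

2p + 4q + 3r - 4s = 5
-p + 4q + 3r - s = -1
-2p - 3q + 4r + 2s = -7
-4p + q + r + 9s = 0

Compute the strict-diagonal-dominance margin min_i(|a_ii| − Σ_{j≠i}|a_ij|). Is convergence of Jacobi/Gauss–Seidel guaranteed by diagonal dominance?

row 1: |2| − (4+3+4) = -9
row 2: |4| − (1+3+1) = -1
row 3: |4| − (2+3+2) = -3
row 4: |9| − (4+1+1) = 3
minimum over rows = -9 → not strictly diagonally dominant

-9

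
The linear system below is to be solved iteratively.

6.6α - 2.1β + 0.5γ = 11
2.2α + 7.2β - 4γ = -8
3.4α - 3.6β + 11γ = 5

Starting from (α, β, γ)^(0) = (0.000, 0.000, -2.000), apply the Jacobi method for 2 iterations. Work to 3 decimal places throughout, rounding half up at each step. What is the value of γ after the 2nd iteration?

Iteration 1:
  α = (11 - (-2.1)·0.000 - (0.5)·-2.000) / (6.6) = 1.818
  β = (-8 - (2.2)·0.000 - (-4)·-2.000) / (7.2) = -2.222
  γ = (5 - (3.4)·0.000 - (-3.6)·0.000) / (11) = 0.455
Iteration 2:
  α = (11 - (-2.1)·-2.222 - (0.5)·0.455) / (6.6) = 0.925
  β = (-8 - (2.2)·1.818 - (-4)·0.455) / (7.2) = -1.414
  γ = (5 - (3.4)·1.818 - (-3.6)·-2.222) / (11) = -0.835

-0.835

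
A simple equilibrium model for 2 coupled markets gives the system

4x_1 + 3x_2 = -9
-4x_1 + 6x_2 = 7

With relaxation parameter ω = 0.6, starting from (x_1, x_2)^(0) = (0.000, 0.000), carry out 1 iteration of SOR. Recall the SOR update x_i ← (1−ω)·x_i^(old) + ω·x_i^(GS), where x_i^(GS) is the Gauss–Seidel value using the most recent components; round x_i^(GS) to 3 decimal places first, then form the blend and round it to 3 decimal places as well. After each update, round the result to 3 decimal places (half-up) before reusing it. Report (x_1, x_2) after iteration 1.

Iteration 1:
  x_1: GS value = (-9 - (3)·0.000) / (4) = -2.250;  x_1 ← (1−ω)·0.000 + ω·-2.250 = -1.350
  x_2: GS value = (7 - (-4)·-1.350) / (6) = 0.267;  x_2 ← (1−ω)·0.000 + ω·0.267 = 0.160

(-1.350, 0.160)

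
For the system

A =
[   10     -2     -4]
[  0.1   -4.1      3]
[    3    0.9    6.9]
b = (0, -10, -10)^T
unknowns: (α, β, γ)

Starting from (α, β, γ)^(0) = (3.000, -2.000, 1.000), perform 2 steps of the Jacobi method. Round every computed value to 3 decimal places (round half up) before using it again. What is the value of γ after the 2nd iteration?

-1.872

Iteration 1:
  α = (0 - (-2)·-2.000 - (-4)·1.000) / (10) = 0.000
  β = (-10 - (0.1)·3.000 - (3)·1.000) / (-4.1) = 3.244
  γ = (-10 - (3)·3.000 - (0.9)·-2.000) / (6.9) = -2.493
Iteration 2:
  α = (0 - (-2)·3.244 - (-4)·-2.493) / (10) = -0.348
  β = (-10 - (0.1)·0.000 - (3)·-2.493) / (-4.1) = 0.615
  γ = (-10 - (3)·0.000 - (0.9)·3.244) / (6.9) = -1.872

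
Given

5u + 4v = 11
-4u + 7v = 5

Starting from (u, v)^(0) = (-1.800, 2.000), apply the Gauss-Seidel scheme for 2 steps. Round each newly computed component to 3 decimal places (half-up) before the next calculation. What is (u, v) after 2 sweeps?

(1.354, 1.488)

Iteration 1:
  u = (11 - (4)·2.000) / (5) = 0.600
  v = (5 - (-4)·0.600) / (7) = 1.057
Iteration 2:
  u = (11 - (4)·1.057) / (5) = 1.354
  v = (5 - (-4)·1.354) / (7) = 1.488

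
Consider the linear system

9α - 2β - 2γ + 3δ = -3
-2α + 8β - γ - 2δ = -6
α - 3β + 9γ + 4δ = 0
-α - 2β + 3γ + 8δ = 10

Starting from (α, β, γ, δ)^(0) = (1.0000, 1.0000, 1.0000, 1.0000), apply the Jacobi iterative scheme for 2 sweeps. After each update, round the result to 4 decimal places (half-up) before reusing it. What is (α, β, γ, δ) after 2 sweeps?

(-0.8272, -0.5208, -0.5725, 1.2743)

Iteration 1:
  α = (-3 - (-2)·1.0000 - (-2)·1.0000 - (3)·1.0000) / (9) = -0.2222
  β = (-6 - (-2)·1.0000 - (-1)·1.0000 - (-2)·1.0000) / (8) = -0.1250
  γ = (0 - (1)·1.0000 - (-3)·1.0000 - (4)·1.0000) / (9) = -0.2222
  δ = (10 - (-1)·1.0000 - (-2)·1.0000 - (3)·1.0000) / (8) = 1.2500
Iteration 2:
  α = (-3 - (-2)·-0.1250 - (-2)·-0.2222 - (3)·1.2500) / (9) = -0.8272
  β = (-6 - (-2)·-0.2222 - (-1)·-0.2222 - (-2)·1.2500) / (8) = -0.5208
  γ = (0 - (1)·-0.2222 - (-3)·-0.1250 - (4)·1.2500) / (9) = -0.5725
  δ = (10 - (-1)·-0.2222 - (-2)·-0.1250 - (3)·-0.2222) / (8) = 1.2743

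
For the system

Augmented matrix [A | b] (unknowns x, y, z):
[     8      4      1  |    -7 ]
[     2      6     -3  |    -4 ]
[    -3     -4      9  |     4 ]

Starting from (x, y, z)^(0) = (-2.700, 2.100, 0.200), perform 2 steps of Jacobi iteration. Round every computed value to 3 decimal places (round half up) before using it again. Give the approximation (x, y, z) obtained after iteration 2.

(-1.101, 0.222, -0.058)

Iteration 1:
  x = (-7 - (4)·2.100 - (1)·0.200) / (8) = -1.950
  y = (-4 - (2)·-2.700 - (-3)·0.200) / (6) = 0.333
  z = (4 - (-3)·-2.700 - (-4)·2.100) / (9) = 0.478
Iteration 2:
  x = (-7 - (4)·0.333 - (1)·0.478) / (8) = -1.101
  y = (-4 - (2)·-1.950 - (-3)·0.478) / (6) = 0.222
  z = (4 - (-3)·-1.950 - (-4)·0.333) / (9) = -0.058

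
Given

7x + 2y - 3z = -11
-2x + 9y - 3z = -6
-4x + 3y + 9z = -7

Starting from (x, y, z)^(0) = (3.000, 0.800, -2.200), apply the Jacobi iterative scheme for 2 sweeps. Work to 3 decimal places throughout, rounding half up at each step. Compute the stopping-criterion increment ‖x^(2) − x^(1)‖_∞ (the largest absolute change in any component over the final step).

2.042

Iteration 1:
  x = (-11 - (2)·0.800 - (-3)·-2.200) / (7) = -2.743
  y = (-6 - (-2)·3.000 - (-3)·-2.200) / (9) = -0.733
  z = (-7 - (-4)·3.000 - (3)·0.800) / (9) = 0.289
Iteration 2:
  x = (-11 - (2)·-0.733 - (-3)·0.289) / (7) = -1.238
  y = (-6 - (-2)·-2.743 - (-3)·0.289) / (9) = -1.180
  z = (-7 - (-4)·-2.743 - (3)·-0.733) / (9) = -1.753
Change: (1.505, -0.447, -2.042) → max |·| = 2.042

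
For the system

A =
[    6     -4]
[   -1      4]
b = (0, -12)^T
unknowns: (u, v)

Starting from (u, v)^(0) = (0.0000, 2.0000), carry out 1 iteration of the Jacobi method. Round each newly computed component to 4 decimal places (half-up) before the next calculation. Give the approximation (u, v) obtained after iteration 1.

(1.3333, -3.0000)

Iteration 1:
  u = (0 - (-4)·2.0000) / (6) = 1.3333
  v = (-12 - (-1)·0.0000) / (4) = -3.0000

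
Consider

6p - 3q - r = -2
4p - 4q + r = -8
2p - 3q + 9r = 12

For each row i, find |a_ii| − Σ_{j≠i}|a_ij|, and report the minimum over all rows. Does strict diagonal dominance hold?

row 1: |6| − (3+1) = 2
row 2: |-4| − (4+1) = -1
row 3: |9| − (2+3) = 4
minimum over rows = -1 → not strictly diagonally dominant

-1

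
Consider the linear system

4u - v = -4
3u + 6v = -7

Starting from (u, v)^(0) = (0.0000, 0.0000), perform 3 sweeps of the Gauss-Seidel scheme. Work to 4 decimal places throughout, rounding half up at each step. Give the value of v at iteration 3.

Iteration 1:
  u = (-4 - (-1)·0.0000) / (4) = -1.0000
  v = (-7 - (3)·-1.0000) / (6) = -0.6667
Iteration 2:
  u = (-4 - (-1)·-0.6667) / (4) = -1.1667
  v = (-7 - (3)·-1.1667) / (6) = -0.5833
Iteration 3:
  u = (-4 - (-1)·-0.5833) / (4) = -1.1458
  v = (-7 - (3)·-1.1458) / (6) = -0.5938

-0.5938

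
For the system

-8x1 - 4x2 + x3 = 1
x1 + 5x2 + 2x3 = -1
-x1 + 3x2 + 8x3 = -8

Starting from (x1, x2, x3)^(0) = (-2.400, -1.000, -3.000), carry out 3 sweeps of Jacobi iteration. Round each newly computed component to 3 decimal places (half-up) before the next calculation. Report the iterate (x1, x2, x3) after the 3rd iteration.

(-0.404, 0.618, -1.186)

Iteration 1:
  x1 = (1 - (-4)·-1.000 - (1)·-3.000) / (-8) = 0.000
  x2 = (-1 - (1)·-2.400 - (2)·-3.000) / (5) = 1.480
  x3 = (-8 - (-1)·-2.400 - (3)·-1.000) / (8) = -0.925
Iteration 2:
  x1 = (1 - (-4)·1.480 - (1)·-0.925) / (-8) = -0.981
  x2 = (-1 - (1)·0.000 - (2)·-0.925) / (5) = 0.170
  x3 = (-8 - (-1)·0.000 - (3)·1.480) / (8) = -1.555
Iteration 3:
  x1 = (1 - (-4)·0.170 - (1)·-1.555) / (-8) = -0.404
  x2 = (-1 - (1)·-0.981 - (2)·-1.555) / (5) = 0.618
  x3 = (-8 - (-1)·-0.981 - (3)·0.170) / (8) = -1.186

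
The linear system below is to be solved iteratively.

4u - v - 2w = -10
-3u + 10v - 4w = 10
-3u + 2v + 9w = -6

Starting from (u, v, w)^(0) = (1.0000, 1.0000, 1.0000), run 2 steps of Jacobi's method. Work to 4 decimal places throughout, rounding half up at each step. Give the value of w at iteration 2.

-1.6278

Iteration 1:
  u = (-10 - (-1)·1.0000 - (-2)·1.0000) / (4) = -1.7500
  v = (10 - (-3)·1.0000 - (-4)·1.0000) / (10) = 1.7000
  w = (-6 - (-3)·1.0000 - (2)·1.0000) / (9) = -0.5556
Iteration 2:
  u = (-10 - (-1)·1.7000 - (-2)·-0.5556) / (4) = -2.3528
  v = (10 - (-3)·-1.7500 - (-4)·-0.5556) / (10) = 0.2528
  w = (-6 - (-3)·-1.7500 - (2)·1.7000) / (9) = -1.6278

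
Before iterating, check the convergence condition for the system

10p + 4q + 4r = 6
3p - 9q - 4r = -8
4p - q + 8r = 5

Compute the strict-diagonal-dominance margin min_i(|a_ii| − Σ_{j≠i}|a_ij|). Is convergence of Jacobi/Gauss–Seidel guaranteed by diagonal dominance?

2

row 1: |10| − (4+4) = 2
row 2: |-9| − (3+4) = 2
row 3: |8| − (4+1) = 3
minimum over rows = 2 → strictly diagonally dominant (convergence guaranteed)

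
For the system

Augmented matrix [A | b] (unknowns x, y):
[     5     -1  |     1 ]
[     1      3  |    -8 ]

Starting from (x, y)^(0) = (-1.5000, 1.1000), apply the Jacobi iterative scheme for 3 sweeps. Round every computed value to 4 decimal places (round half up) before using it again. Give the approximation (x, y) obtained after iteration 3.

Iteration 1:
  x = (1 - (-1)·1.1000) / (5) = 0.4200
  y = (-8 - (1)·-1.5000) / (3) = -2.1667
Iteration 2:
  x = (1 - (-1)·-2.1667) / (5) = -0.2333
  y = (-8 - (1)·0.4200) / (3) = -2.8067
Iteration 3:
  x = (1 - (-1)·-2.8067) / (5) = -0.3613
  y = (-8 - (1)·-0.2333) / (3) = -2.5889

(-0.3613, -2.5889)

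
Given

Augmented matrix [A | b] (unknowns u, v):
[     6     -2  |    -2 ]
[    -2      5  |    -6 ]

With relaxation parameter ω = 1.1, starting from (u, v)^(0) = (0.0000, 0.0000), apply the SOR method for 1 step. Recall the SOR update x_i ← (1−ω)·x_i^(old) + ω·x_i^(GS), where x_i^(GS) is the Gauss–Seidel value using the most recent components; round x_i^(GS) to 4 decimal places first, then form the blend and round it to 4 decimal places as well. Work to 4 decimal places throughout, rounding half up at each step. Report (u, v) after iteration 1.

Iteration 1:
  u: GS value = (-2 - (-2)·0.0000) / (6) = -0.3333;  u ← (1−ω)·0.0000 + ω·-0.3333 = -0.3666
  v: GS value = (-6 - (-2)·-0.3666) / (5) = -1.3466;  v ← (1−ω)·0.0000 + ω·-1.3466 = -1.4813

(-0.3666, -1.4813)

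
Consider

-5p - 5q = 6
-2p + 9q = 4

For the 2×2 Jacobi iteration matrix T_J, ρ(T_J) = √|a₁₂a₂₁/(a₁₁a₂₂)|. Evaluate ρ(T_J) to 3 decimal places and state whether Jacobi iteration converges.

0.471

a₁₂a₂₁/(a₁₁a₂₂) = (-5)·(-2) / ((-5)·(9)) = -0.222222
ρ = √|-0.222222| = √0.222222 = 0.471
ρ < 1, so Jacobi converges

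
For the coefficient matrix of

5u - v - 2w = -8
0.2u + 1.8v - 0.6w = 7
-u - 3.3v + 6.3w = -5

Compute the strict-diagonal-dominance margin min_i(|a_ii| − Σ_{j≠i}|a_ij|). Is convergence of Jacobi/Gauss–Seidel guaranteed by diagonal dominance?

1

row 1: |5| − (1+2) = 2
row 2: |1.8| − (0.2+0.6) = 1
row 3: |6.3| − (1+3.3) = 2
minimum over rows = 1 → strictly diagonally dominant (convergence guaranteed)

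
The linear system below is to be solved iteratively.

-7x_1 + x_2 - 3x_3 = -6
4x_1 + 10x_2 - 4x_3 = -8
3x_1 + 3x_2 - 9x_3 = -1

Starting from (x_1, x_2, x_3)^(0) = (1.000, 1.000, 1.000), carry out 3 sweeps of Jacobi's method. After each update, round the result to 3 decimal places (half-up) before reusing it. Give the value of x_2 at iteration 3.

Iteration 1:
  x_1 = (-6 - (1)·1.000 - (-3)·1.000) / (-7) = 0.571
  x_2 = (-8 - (4)·1.000 - (-4)·1.000) / (10) = -0.800
  x_3 = (-1 - (3)·1.000 - (3)·1.000) / (-9) = 0.778
Iteration 2:
  x_1 = (-6 - (1)·-0.800 - (-3)·0.778) / (-7) = 0.409
  x_2 = (-8 - (4)·0.571 - (-4)·0.778) / (10) = -0.717
  x_3 = (-1 - (3)·0.571 - (3)·-0.800) / (-9) = 0.035
Iteration 3:
  x_1 = (-6 - (1)·-0.717 - (-3)·0.035) / (-7) = 0.740
  x_2 = (-8 - (4)·0.409 - (-4)·0.035) / (10) = -0.950
  x_3 = (-1 - (3)·0.409 - (3)·-0.717) / (-9) = 0.008

-0.950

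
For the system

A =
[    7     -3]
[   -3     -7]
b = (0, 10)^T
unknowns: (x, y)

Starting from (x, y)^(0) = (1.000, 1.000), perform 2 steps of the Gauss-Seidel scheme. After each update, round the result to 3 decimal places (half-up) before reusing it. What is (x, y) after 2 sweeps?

Iteration 1:
  x = (0 - (-3)·1.000) / (7) = 0.429
  y = (10 - (-3)·0.429) / (-7) = -1.612
Iteration 2:
  x = (0 - (-3)·-1.612) / (7) = -0.691
  y = (10 - (-3)·-0.691) / (-7) = -1.132

(-0.691, -1.132)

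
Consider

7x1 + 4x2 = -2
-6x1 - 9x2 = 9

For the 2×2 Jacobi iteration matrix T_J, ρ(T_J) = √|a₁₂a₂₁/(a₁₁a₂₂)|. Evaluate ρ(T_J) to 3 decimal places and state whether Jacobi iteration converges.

a₁₂a₂₁/(a₁₁a₂₂) = (4)·(-6) / ((7)·(-9)) = 0.380952
ρ = √|0.380952| = √0.380952 = 0.617
ρ < 1, so Jacobi converges

0.617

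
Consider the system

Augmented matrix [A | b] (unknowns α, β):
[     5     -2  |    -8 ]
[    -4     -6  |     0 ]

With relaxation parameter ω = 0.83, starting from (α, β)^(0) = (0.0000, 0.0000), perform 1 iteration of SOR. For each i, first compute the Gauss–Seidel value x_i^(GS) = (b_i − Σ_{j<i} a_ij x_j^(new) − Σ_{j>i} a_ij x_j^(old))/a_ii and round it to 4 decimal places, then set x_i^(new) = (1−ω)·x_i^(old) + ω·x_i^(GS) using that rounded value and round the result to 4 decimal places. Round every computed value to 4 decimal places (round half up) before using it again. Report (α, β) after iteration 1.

Iteration 1:
  α: GS value = (-8 - (-2)·0.0000) / (5) = -1.6000;  α ← (1−ω)·0.0000 + ω·-1.6000 = -1.3280
  β: GS value = (0 - (-4)·-1.3280) / (-6) = 0.8853;  β ← (1−ω)·0.0000 + ω·0.8853 = 0.7348

(-1.3280, 0.7348)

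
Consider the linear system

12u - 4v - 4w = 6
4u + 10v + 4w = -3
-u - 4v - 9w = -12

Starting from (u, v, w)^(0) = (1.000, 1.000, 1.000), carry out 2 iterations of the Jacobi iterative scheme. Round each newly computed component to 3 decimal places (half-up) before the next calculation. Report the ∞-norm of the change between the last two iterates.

Iteration 1:
  u = (6 - (-4)·1.000 - (-4)·1.000) / (12) = 1.167
  v = (-3 - (4)·1.000 - (4)·1.000) / (10) = -1.100
  w = (-12 - (-1)·1.000 - (-4)·1.000) / (-9) = 0.778
Iteration 2:
  u = (6 - (-4)·-1.100 - (-4)·0.778) / (12) = 0.393
  v = (-3 - (4)·1.167 - (4)·0.778) / (10) = -1.078
  w = (-12 - (-1)·1.167 - (-4)·-1.100) / (-9) = 1.693
Change: (-0.774, 0.022, 0.915) → max |·| = 0.915

0.915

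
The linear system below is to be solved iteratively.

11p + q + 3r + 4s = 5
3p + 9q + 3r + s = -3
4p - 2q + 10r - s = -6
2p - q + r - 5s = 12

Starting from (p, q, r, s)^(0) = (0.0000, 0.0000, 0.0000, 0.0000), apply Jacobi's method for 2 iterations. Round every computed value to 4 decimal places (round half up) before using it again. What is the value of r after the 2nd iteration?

-1.0885

Iteration 1:
  p = (5 - (1)·0.0000 - (3)·0.0000 - (4)·0.0000) / (11) = 0.4545
  q = (-3 - (3)·0.0000 - (3)·0.0000 - (1)·0.0000) / (9) = -0.3333
  r = (-6 - (4)·0.0000 - (-2)·0.0000 - (-1)·0.0000) / (10) = -0.6000
  s = (12 - (2)·0.0000 - (-1)·0.0000 - (1)·0.0000) / (-5) = -2.4000
Iteration 2:
  p = (5 - (1)·-0.3333 - (3)·-0.6000 - (4)·-2.4000) / (11) = 1.5212
  q = (-3 - (3)·0.4545 - (3)·-0.6000 - (1)·-2.4000) / (9) = -0.0182
  r = (-6 - (4)·0.4545 - (-2)·-0.3333 - (-1)·-2.4000) / (10) = -1.0885
  s = (12 - (2)·0.4545 - (-1)·-0.3333 - (1)·-0.6000) / (-5) = -2.2715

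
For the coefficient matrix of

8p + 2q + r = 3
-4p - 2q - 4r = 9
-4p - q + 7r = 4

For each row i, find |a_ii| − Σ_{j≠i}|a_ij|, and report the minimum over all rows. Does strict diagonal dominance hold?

row 1: |8| − (2+1) = 5
row 2: |-2| − (4+4) = -6
row 3: |7| − (4+1) = 2
minimum over rows = -6 → not strictly diagonally dominant

-6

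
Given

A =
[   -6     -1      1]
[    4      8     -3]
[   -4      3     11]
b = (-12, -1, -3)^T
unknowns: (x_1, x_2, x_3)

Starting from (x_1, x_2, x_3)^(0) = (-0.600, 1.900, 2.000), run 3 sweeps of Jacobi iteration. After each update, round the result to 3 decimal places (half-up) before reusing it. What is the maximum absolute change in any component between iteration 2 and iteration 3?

Iteration 1:
  x_1 = (-12 - (-1)·1.900 - (1)·2.000) / (-6) = 2.017
  x_2 = (-1 - (4)·-0.600 - (-3)·2.000) / (8) = 0.925
  x_3 = (-3 - (-4)·-0.600 - (3)·1.900) / (11) = -1.009
Iteration 2:
  x_1 = (-12 - (-1)·0.925 - (1)·-1.009) / (-6) = 1.678
  x_2 = (-1 - (4)·2.017 - (-3)·-1.009) / (8) = -1.512
  x_3 = (-3 - (-4)·2.017 - (3)·0.925) / (11) = 0.208
Iteration 3:
  x_1 = (-12 - (-1)·-1.512 - (1)·0.208) / (-6) = 2.287
  x_2 = (-1 - (4)·1.678 - (-3)·0.208) / (8) = -0.886
  x_3 = (-3 - (-4)·1.678 - (3)·-1.512) / (11) = 0.750
Change: (0.609, 0.626, 0.542) → max |·| = 0.626

0.626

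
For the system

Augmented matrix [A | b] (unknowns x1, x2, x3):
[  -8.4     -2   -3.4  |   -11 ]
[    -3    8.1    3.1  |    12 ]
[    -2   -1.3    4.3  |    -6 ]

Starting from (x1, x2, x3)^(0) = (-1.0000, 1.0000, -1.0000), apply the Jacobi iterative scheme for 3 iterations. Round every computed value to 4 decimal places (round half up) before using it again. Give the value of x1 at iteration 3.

Iteration 1:
  x1 = (-11 - (-2)·1.0000 - (-3.4)·-1.0000) / (-8.4) = 1.4762
  x2 = (12 - (-3)·-1.0000 - (3.1)·-1.0000) / (8.1) = 1.4938
  x3 = (-6 - (-2)·-1.0000 - (-1.3)·1.0000) / (4.3) = -1.5581
Iteration 2:
  x1 = (-11 - (-2)·1.4938 - (-3.4)·-1.5581) / (-8.4) = 1.5845
  x2 = (12 - (-3)·1.4762 - (3.1)·-1.5581) / (8.1) = 2.6245
  x3 = (-6 - (-2)·1.4762 - (-1.3)·1.4938) / (4.3) = -0.2571
Iteration 3:
  x1 = (-11 - (-2)·2.6245 - (-3.4)·-0.2571) / (-8.4) = 0.7887
  x2 = (12 - (-3)·1.5845 - (3.1)·-0.2571) / (8.1) = 2.1667
  x3 = (-6 - (-2)·1.5845 - (-1.3)·2.6245) / (4.3) = 0.1351

0.7887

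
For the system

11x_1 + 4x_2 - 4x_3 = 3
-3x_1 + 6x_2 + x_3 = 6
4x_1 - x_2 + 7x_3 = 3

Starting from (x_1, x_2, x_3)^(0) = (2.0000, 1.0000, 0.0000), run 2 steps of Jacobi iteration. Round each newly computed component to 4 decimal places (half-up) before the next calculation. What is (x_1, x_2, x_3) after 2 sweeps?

(-0.6623, 1.0498, 0.7662)

Iteration 1:
  x_1 = (3 - (4)·1.0000 - (-4)·0.0000) / (11) = -0.0909
  x_2 = (6 - (-3)·2.0000 - (1)·0.0000) / (6) = 2.0000
  x_3 = (3 - (4)·2.0000 - (-1)·1.0000) / (7) = -0.5714
Iteration 2:
  x_1 = (3 - (4)·2.0000 - (-4)·-0.5714) / (11) = -0.6623
  x_2 = (6 - (-3)·-0.0909 - (1)·-0.5714) / (6) = 1.0498
  x_3 = (3 - (4)·-0.0909 - (-1)·2.0000) / (7) = 0.7662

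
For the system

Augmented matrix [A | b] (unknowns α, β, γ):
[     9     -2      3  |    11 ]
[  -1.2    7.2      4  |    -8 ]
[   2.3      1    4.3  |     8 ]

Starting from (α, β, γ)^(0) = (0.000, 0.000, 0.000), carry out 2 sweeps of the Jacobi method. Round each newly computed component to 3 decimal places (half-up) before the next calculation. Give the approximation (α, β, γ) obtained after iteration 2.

(0.355, -1.941, 1.465)

Iteration 1:
  α = (11 - (-2)·0.000 - (3)·0.000) / (9) = 1.222
  β = (-8 - (-1.2)·0.000 - (4)·0.000) / (7.2) = -1.111
  γ = (8 - (2.3)·0.000 - (1)·0.000) / (4.3) = 1.860
Iteration 2:
  α = (11 - (-2)·-1.111 - (3)·1.860) / (9) = 0.355
  β = (-8 - (-1.2)·1.222 - (4)·1.860) / (7.2) = -1.941
  γ = (8 - (2.3)·1.222 - (1)·-1.111) / (4.3) = 1.465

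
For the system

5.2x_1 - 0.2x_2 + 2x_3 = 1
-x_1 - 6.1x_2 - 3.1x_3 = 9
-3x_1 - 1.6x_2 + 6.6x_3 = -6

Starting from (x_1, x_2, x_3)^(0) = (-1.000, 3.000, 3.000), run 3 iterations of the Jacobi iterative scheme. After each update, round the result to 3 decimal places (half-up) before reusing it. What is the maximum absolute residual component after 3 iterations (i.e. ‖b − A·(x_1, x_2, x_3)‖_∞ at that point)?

Iteration 1:
  x_1 = (1 - (-0.2)·3.000 - (2)·3.000) / (5.2) = -0.846
  x_2 = (9 - (-1)·-1.000 - (-3.1)·3.000) / (-6.1) = -2.836
  x_3 = (-6 - (-3)·-1.000 - (-1.6)·3.000) / (6.6) = -0.636
Iteration 2:
  x_1 = (1 - (-0.2)·-2.836 - (2)·-0.636) / (5.2) = 0.328
  x_2 = (9 - (-1)·-0.846 - (-3.1)·-0.636) / (-6.1) = -1.014
  x_3 = (-6 - (-3)·-0.846 - (-1.6)·-2.836) / (6.6) = -1.981
Iteration 3:
  x_1 = (1 - (-0.2)·-1.014 - (2)·-1.981) / (5.2) = 0.915
  x_2 = (9 - (-1)·0.328 - (-3.1)·-1.981) / (-6.1) = -0.522
  x_3 = (-6 - (-3)·0.328 - (-1.6)·-1.014) / (6.6) = -1.006
Residual b − A·x = (-1.850, 3.612, 2.549); ∞-norm = 3.612

3.612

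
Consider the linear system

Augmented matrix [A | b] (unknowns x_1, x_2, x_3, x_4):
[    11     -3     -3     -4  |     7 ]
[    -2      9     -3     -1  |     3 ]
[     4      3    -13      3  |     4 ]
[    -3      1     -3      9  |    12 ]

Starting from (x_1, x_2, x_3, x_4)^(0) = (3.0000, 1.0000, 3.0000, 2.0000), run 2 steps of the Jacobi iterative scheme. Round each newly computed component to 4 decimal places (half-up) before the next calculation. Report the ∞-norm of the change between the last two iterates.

Iteration 1:
  x_1 = (7 - (-3)·1.0000 - (-3)·3.0000 - (-4)·2.0000) / (11) = 2.4545
  x_2 = (3 - (-2)·3.0000 - (-3)·3.0000 - (-1)·2.0000) / (9) = 2.2222
  x_3 = (4 - (4)·3.0000 - (3)·1.0000 - (3)·2.0000) / (-13) = 1.3077
  x_4 = (12 - (-3)·3.0000 - (1)·1.0000 - (-3)·3.0000) / (9) = 3.2222
Iteration 2:
  x_1 = (7 - (-3)·2.2222 - (-3)·1.3077 - (-4)·3.2222) / (11) = 2.7708
  x_2 = (3 - (-2)·2.4545 - (-3)·1.3077 - (-1)·3.2222) / (9) = 1.6727
  x_3 = (4 - (4)·2.4545 - (3)·2.2222 - (3)·3.2222) / (-13) = 1.7039
  x_4 = (12 - (-3)·2.4545 - (1)·2.2222 - (-3)·1.3077) / (9) = 2.3405
Change: (0.3163, -0.5495, 0.3962, -0.8817) → max |·| = 0.8817

0.8817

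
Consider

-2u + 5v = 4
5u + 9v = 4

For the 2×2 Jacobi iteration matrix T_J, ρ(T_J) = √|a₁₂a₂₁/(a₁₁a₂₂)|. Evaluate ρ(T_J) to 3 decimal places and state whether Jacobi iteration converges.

a₁₂a₂₁/(a₁₁a₂₂) = (5)·(5) / ((-2)·(9)) = -1.388889
ρ = √|-1.388889| = √1.388889 = 1.179
ρ > 1, so Jacobi diverges

1.179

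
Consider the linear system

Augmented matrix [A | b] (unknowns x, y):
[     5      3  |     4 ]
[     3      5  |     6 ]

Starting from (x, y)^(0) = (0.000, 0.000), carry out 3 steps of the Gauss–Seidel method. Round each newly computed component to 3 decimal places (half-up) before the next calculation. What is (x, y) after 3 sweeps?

Iteration 1:
  x = (4 - (3)·0.000) / (5) = 0.800
  y = (6 - (3)·0.800) / (5) = 0.720
Iteration 2:
  x = (4 - (3)·0.720) / (5) = 0.368
  y = (6 - (3)·0.368) / (5) = 0.979
Iteration 3:
  x = (4 - (3)·0.979) / (5) = 0.213
  y = (6 - (3)·0.213) / (5) = 1.072

(0.213, 1.072)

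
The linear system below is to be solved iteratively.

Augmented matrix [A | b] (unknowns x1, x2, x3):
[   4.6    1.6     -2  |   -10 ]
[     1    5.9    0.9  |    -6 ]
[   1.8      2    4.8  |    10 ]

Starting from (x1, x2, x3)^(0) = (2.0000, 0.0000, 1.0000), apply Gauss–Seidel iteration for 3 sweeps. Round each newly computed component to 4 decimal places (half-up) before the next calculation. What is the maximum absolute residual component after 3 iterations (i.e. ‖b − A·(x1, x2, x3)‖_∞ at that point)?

Iteration 1:
  x1 = (-10 - (1.6)·0.0000 - (-2)·1.0000) / (4.6) = -1.7391
  x2 = (-6 - (1)·-1.7391 - (0.9)·1.0000) / (5.9) = -0.8747
  x3 = (10 - (1.8)·-1.7391 - (2)·-0.8747) / (4.8) = 3.1000
Iteration 2:
  x1 = (-10 - (1.6)·-0.8747 - (-2)·3.1000) / (4.6) = -0.5218
  x2 = (-6 - (1)·-0.5218 - (0.9)·3.1000) / (5.9) = -1.4014
  x3 = (10 - (1.8)·-0.5218 - (2)·-1.4014) / (4.8) = 2.8629
Iteration 3:
  x1 = (-10 - (1.6)·-1.4014 - (-2)·2.8629) / (4.6) = -0.4417
  x2 = (-6 - (1)·-0.4417 - (0.9)·2.8629) / (5.9) = -1.3788
  x3 = (10 - (1.8)·-0.4417 - (2)·-1.3788) / (4.8) = 2.8235
Residual b − A·x = (-0.1151, 0.0355, -0.0001); ∞-norm = 0.1151

0.1151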